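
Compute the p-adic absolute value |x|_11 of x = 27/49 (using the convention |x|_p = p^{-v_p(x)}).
|27/49|_11 = 1

Step 1 — compute v_11(x) by factoring powers of 11 out of the numerator and denominator: v_11(27/49) = 0. Step 2 — apply |x|_p = p^{-v_p(x)} = 11^{0} = 1.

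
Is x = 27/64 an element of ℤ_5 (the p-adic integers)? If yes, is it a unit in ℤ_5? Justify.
x ∈ ℤ_5^× (unit); v_5(x) = 0

ℤ_5 = {x ∈ ℚ_5 : v_5(x) ≥ 0} and ℤ_5^× = {x ∈ ℤ_5 : v_5(x) = 0}. Here v_5(27/64) = v_5(num) − v_5(den) = 0; compare against these criteria.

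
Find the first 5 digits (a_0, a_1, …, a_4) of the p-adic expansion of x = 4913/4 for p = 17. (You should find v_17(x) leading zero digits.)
(a_0, …, a_4) = (0, 0, 0, 13, 12)

v_17(4913/4) = 3, so a_0 = ... = a_2 = 0. Factor out: x = 17^3 · u with u = 1/4 a unit in ℤ_17. Expand u iteratively via a_{v+i} = u_i mod 17, u_{i+1} = (u_i − a_{v+i})/17:
  u_0 = 1/4;  a_3 = 13;  u_1 = (u_0 − 13)/17 = -3/4
  u_1 = -3/4;  a_4 = 12;  u_2 = (u_1 − 12)/17 = -3/4
Digits: (0, 0, 0, 13, 12).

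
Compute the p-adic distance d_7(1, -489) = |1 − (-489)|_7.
d_7(1, -489) = 1/49

Step 1 — x − y = 1 − (-489) = 490. Step 2 — v_7(490) = 2 (factor: 490 = (7^2 · 10); the sign does not affect v_p). Step 3 — |x − y|_7 = 7^{-2} = 1/49.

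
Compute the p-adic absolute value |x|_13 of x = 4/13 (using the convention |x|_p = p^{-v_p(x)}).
|4/13|_13 = 13

Step 1 — compute v_13(x) by factoring powers of 13 out of the numerator and denominator: v_13(4/13) = -1. Step 2 — apply |x|_p = p^{-v_p(x)} = 13^{1} = 13.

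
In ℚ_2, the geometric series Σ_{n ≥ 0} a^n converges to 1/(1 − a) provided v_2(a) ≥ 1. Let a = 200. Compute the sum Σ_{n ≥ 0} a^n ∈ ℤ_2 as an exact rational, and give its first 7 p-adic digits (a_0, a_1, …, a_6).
Σ a^n = 1/(1 − a) = -1/199;  first 7 digits = (1, 0, 0, 1, 0, 0, 0)

v_2(a) = 3 ≥ 1, so the series converges in ℤ_2 to 1/(1 − a) = 1/(1 − 200) = -1/199. Expand this rational in ℤ_2: compute digits iteratively via d_i = x_i mod 2, x_{i+1} = (x_i − d_i)/2. The first 7 digits are (1, 0, 0, 1, 0, 0, 0).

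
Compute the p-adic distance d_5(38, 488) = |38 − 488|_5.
d_5(38, 488) = 1/25

Step 1 — x − y = 38 − 488 = -450. Step 2 — v_5(-450) = 2 (factor: -450 = −(5^2 · 18); the sign does not affect v_p). Step 3 — |x − y|_5 = 5^{-2} = 1/25.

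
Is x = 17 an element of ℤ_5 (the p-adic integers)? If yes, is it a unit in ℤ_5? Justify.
x ∈ ℤ_5^× (unit); v_5(x) = 0

ℤ_5 = {x ∈ ℚ_5 : v_5(x) ≥ 0} and ℤ_5^× = {x ∈ ℤ_5 : v_5(x) = 0}. Here v_5(17) = v_5(num) − v_5(den) = 0; compare against these criteria.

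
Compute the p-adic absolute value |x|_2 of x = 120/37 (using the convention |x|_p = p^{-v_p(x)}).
|120/37|_2 = 1/8

Step 1 — compute v_2(x) by factoring powers of 2 out of the numerator and denominator: v_2(120/37) = 3. Step 2 — apply |x|_p = p^{-v_p(x)} = 2^{-3} = 1/8.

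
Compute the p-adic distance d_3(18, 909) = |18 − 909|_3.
d_3(18, 909) = 1/81

Step 1 — x − y = 18 − 909 = -891. Step 2 — v_3(-891) = 4 (factor: -891 = −(3^4 · 11); the sign does not affect v_p). Step 3 — |x − y|_3 = 3^{-4} = 1/81.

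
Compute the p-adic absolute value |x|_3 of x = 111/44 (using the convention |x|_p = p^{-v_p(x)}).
|111/44|_3 = 1/3

Step 1 — compute v_3(x) by factoring powers of 3 out of the numerator and denominator: v_3(111/44) = 1. Step 2 — apply |x|_p = p^{-v_p(x)} = 3^{-1} = 1/3.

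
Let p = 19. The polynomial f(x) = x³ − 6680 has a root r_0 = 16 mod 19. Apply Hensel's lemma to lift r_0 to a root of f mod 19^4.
r_3 = 2144 (mod 130321)

Hensel: r_{i+1} = r_i − f(r_i)/f′(r_i) mod 19^{i+2}, where f′(x) = 3x². Iterate:
  r_0 = 16 (mod 19)
  r_1 = 339 (mod 361)
  r_2 = 2144 (mod 6859)
  r_3 = 2144 (mod 130321)
Final: r = 2144 with f(r) ≡ 0 mod 19^4.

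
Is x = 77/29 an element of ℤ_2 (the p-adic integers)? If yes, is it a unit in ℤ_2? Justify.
x ∈ ℤ_2^× (unit); v_2(x) = 0

ℤ_2 = {x ∈ ℚ_2 : v_2(x) ≥ 0} and ℤ_2^× = {x ∈ ℤ_2 : v_2(x) = 0}. Here v_2(77/29) = v_2(num) − v_2(den) = 0; compare against these criteria.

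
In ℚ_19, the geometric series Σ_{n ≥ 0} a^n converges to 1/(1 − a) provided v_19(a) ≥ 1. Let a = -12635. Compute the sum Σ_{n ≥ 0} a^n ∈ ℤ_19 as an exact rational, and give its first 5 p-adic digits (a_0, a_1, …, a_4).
Σ a^n = 1/(1 − a) = 1/12636;  first 5 digits = (1, 0, 3, 17, 8)

v_19(a) = 2 ≥ 1, so the series converges in ℤ_19 to 1/(1 − a) = 1/(1 − (-12635)) = 1/12636. Expand this rational in ℤ_19: compute digits iteratively via d_i = x_i mod 19, x_{i+1} = (x_i − d_i)/19. The first 5 digits are (1, 0, 3, 17, 8).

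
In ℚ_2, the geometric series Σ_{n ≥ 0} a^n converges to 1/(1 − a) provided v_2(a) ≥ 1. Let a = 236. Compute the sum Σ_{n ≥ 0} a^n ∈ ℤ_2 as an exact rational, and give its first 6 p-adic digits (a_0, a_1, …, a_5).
Σ a^n = 1/(1 − a) = -1/235;  first 6 digits = (1, 0, 1, 1, 1, 1)

v_2(a) = 2 ≥ 1, so the series converges in ℤ_2 to 1/(1 − a) = 1/(1 − 236) = -1/235. Expand this rational in ℤ_2: compute digits iteratively via d_i = x_i mod 2, x_{i+1} = (x_i − d_i)/2. The first 6 digits are (1, 0, 1, 1, 1, 1).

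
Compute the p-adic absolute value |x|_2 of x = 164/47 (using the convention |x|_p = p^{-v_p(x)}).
|164/47|_2 = 1/4

Step 1 — compute v_2(x) by factoring powers of 2 out of the numerator and denominator: v_2(164/47) = 2. Step 2 — apply |x|_p = p^{-v_p(x)} = 2^{-2} = 1/4.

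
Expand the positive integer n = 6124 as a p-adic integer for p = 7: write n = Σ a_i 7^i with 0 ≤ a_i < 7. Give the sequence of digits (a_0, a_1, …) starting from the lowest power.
(a_0, a_1, …) = (6, 6, 5, 3, 2)

Repeated division by 7 gives the digits low-to-high: 6124 = 6 + 6·7^1 + 5·7^2 + 3·7^3 + 2·7^4. Digit sequence: (6, 6, 5, 3, 2).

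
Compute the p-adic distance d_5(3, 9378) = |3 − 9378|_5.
d_5(3, 9378) = 1/3125

Step 1 — x − y = 3 − 9378 = -9375. Step 2 — v_5(-9375) = 5 (factor: -9375 = −(5^5 · 3); the sign does not affect v_p). Step 3 — |x − y|_5 = 5^{-5} = 1/3125.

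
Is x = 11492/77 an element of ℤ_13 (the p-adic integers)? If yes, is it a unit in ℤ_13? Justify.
x ∈ ℤ_13 but not a unit; v_13(x) = 2 > 0

ℤ_13 = {x ∈ ℚ_13 : v_13(x) ≥ 0} and ℤ_13^× = {x ∈ ℤ_13 : v_13(x) = 0}. Here v_13(11492/77) = v_13(num) − v_13(den) = 2; compare against these criteria.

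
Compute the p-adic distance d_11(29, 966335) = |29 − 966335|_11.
d_11(29, 966335) = 1/161051

Step 1 — x − y = 29 − 966335 = -966306. Step 2 — v_11(-966306) = 5 (factor: -966306 = −(11^5 · 6); the sign does not affect v_p). Step 3 — |x − y|_11 = 11^{-5} = 1/161051.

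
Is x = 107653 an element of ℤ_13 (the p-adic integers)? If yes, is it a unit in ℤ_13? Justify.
x ∈ ℤ_13 but not a unit; v_13(x) = 3 > 0

ℤ_13 = {x ∈ ℚ_13 : v_13(x) ≥ 0} and ℤ_13^× = {x ∈ ℤ_13 : v_13(x) = 0}. Here v_13(107653) = v_13(num) − v_13(den) = 3; compare against these criteria.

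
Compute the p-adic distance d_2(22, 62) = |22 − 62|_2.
d_2(22, 62) = 1/8

Step 1 — x − y = 22 − 62 = -40. Step 2 — v_2(-40) = 3 (factor: -40 = −(2^3 · 5); the sign does not affect v_p). Step 3 — |x − y|_2 = 2^{-3} = 1/8.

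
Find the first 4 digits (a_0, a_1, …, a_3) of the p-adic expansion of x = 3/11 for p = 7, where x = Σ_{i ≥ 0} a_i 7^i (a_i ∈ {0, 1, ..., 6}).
(a_0, …, a_3) = (6, 3, 2, 6)

v_7(3/11) = 0 (numerator and denominator both coprime to 7), so x ∈ ℤ_7^×. Compute digits iteratively via a_i = x_i mod 7, x_{i+1} = (x_i − a_i)/7, with x_0 = x:
  x_0 = 3/11;  a_0 = 6;  x_1 = (x_0 − 6)/7 = -9/11
  x_1 = -9/11;  a_1 = 3;  x_2 = (x_1 − 3)/7 = -6/11
  x_2 = -6/11;  a_2 = 2;  x_3 = (x_2 − 2)/7 = -4/11
  x_3 = -4/11;  a_3 = 6;  x_4 = (x_3 − 6)/7 = -10/11
Digits: (6, 3, 2, 6).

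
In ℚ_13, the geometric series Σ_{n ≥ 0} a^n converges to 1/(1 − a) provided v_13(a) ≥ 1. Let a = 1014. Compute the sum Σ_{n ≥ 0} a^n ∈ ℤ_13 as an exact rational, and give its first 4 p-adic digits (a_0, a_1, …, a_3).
Σ a^n = 1/(1 − a) = -1/1013;  first 4 digits = (1, 0, 6, 0)

v_13(a) = 2 ≥ 1, so the series converges in ℤ_13 to 1/(1 − a) = 1/(1 − 1014) = -1/1013. Expand this rational in ℤ_13: compute digits iteratively via d_i = x_i mod 13, x_{i+1} = (x_i − d_i)/13. The first 4 digits are (1, 0, 6, 0).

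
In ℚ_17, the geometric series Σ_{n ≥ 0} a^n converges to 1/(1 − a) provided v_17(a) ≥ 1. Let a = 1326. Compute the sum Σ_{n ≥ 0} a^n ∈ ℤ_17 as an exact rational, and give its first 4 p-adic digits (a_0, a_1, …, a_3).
Σ a^n = 1/(1 − a) = -1/1325;  first 4 digits = (1, 10, 2, 15)

v_17(a) = 1 ≥ 1, so the series converges in ℤ_17 to 1/(1 − a) = 1/(1 − 1326) = -1/1325. Expand this rational in ℤ_17: compute digits iteratively via d_i = x_i mod 17, x_{i+1} = (x_i − d_i)/17. The first 4 digits are (1, 10, 2, 15).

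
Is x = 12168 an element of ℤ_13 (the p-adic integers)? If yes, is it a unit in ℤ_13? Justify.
x ∈ ℤ_13 but not a unit; v_13(x) = 2 > 0

ℤ_13 = {x ∈ ℚ_13 : v_13(x) ≥ 0} and ℤ_13^× = {x ∈ ℤ_13 : v_13(x) = 0}. Here v_13(12168) = v_13(num) − v_13(den) = 2; compare against these criteria.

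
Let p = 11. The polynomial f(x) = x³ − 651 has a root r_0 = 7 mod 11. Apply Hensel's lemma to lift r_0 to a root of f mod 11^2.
r_1 = 84 (mod 121)

Hensel: r_{i+1} = r_i − f(r_i)/f′(r_i) mod 11^{i+2}, where f′(x) = 3x². Iterate:
  r_0 = 7 (mod 11)
  r_1 = 84 (mod 121)
Final: r = 84 with f(r) ≡ 0 mod 11^2.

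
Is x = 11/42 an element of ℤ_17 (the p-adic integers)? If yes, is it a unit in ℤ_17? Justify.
x ∈ ℤ_17^× (unit); v_17(x) = 0

ℤ_17 = {x ∈ ℚ_17 : v_17(x) ≥ 0} and ℤ_17^× = {x ∈ ℤ_17 : v_17(x) = 0}. Here v_17(11/42) = v_17(num) − v_17(den) = 0; compare against these criteria.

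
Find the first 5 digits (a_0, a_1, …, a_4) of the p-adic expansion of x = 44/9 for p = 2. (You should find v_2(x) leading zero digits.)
(a_0, …, a_4) = (0, 0, 1, 1, 0)

v_2(44/9) = 2, so a_0 = ... = a_1 = 0. Factor out: x = 2^2 · u with u = 11/9 a unit in ℤ_2. Expand u iteratively via a_{v+i} = u_i mod 2, u_{i+1} = (u_i − a_{v+i})/2:
  u_0 = 11/9;  a_2 = 1;  u_1 = (u_0 − 1)/2 = 1/9
  u_1 = 1/9;  a_3 = 1;  u_2 = (u_1 − 1)/2 = -4/9
  u_2 = -4/9;  a_4 = 0;  u_3 = (u_2 − 0)/2 = -2/9
Digits: (0, 0, 1, 1, 0).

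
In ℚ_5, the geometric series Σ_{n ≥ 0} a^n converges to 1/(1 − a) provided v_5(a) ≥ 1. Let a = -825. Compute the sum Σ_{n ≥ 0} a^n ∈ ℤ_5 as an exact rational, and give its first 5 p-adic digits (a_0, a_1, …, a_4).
Σ a^n = 1/(1 − a) = 1/826;  first 5 digits = (1, 0, 2, 3, 2)

v_5(a) = 2 ≥ 1, so the series converges in ℤ_5 to 1/(1 − a) = 1/(1 − (-825)) = 1/826. Expand this rational in ℤ_5: compute digits iteratively via d_i = x_i mod 5, x_{i+1} = (x_i − d_i)/5. The first 5 digits are (1, 0, 2, 3, 2).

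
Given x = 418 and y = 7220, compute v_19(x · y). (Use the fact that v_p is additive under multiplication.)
v_19(3017960) = 3

v_p(x) = 1 (factor: 418 = 19^1 · 22); v_p(y) = 2 (factor: 7220 = 19^2 · 20). Additivity: v_p(xy) = v_p(x) + v_p(y) = 1 + 2 = 3. (Direct check: xy = 3017960 = 19^3 · (440).)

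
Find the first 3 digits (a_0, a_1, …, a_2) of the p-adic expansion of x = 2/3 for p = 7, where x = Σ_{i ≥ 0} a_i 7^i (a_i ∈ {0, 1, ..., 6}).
(a_0, …, a_2) = (3, 2, 2)

v_7(2/3) = 0 (numerator and denominator both coprime to 7), so x ∈ ℤ_7^×. Compute digits iteratively via a_i = x_i mod 7, x_{i+1} = (x_i − a_i)/7, with x_0 = x:
  x_0 = 2/3;  a_0 = 3;  x_1 = (x_0 − 3)/7 = -1/3
  x_1 = -1/3;  a_1 = 2;  x_2 = (x_1 − 2)/7 = -1/3
  x_2 = -1/3;  a_2 = 2;  x_3 = (x_2 − 2)/7 = -1/3
Digits: (3, 2, 2).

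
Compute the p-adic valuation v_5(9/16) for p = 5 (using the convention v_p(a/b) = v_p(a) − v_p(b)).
v_5(9/16) = 0

Factor powers of 5 from the numerator and denominator of the reduced fraction: 9 = 5^0 · 9 and 16 = 5^0 · 16. Apply v_p(a/b) = v_p(a) − v_p(b): v_5(9/16) = 0 − 0 = 0.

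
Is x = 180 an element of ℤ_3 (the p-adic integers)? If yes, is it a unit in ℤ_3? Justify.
x ∈ ℤ_3 but not a unit; v_3(x) = 2 > 0

ℤ_3 = {x ∈ ℚ_3 : v_3(x) ≥ 0} and ℤ_3^× = {x ∈ ℤ_3 : v_3(x) = 0}. Here v_3(180) = v_3(num) − v_3(den) = 2; compare against these criteria.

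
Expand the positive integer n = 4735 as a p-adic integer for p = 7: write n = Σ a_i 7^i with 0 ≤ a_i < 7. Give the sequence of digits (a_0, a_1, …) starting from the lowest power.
(a_0, a_1, …) = (3, 4, 5, 6, 1)

Repeated division by 7 gives the digits low-to-high: 4735 = 3 + 4·7^1 + 5·7^2 + 6·7^3 + 1·7^4. Digit sequence: (3, 4, 5, 6, 1).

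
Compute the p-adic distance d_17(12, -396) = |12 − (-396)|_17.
d_17(12, -396) = 1/17

Step 1 — x − y = 12 − (-396) = 408. Step 2 — v_17(408) = 1 (factor: 408 = (17^1 · 24); the sign does not affect v_p). Step 3 — |x − y|_17 = 17^{-1} = 1/17.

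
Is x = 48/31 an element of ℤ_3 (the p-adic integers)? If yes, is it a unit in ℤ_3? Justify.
x ∈ ℤ_3 but not a unit; v_3(x) = 1 > 0

ℤ_3 = {x ∈ ℚ_3 : v_3(x) ≥ 0} and ℤ_3^× = {x ∈ ℤ_3 : v_3(x) = 0}. Here v_3(48/31) = v_3(num) − v_3(den) = 1; compare against these criteria.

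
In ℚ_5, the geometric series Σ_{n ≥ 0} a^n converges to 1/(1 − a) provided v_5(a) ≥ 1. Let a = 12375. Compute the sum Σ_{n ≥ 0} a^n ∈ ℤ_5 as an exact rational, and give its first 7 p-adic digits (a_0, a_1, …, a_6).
Σ a^n = 1/(1 − a) = -1/12374;  first 7 digits = (1, 0, 0, 4, 4, 3, 1)

v_5(a) = 3 ≥ 1, so the series converges in ℤ_5 to 1/(1 − a) = 1/(1 − 12375) = -1/12374. Expand this rational in ℤ_5: compute digits iteratively via d_i = x_i mod 5, x_{i+1} = (x_i − d_i)/5. The first 7 digits are (1, 0, 0, 4, 4, 3, 1).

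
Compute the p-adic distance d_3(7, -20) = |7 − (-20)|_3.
d_3(7, -20) = 1/27

Step 1 — x − y = 7 − (-20) = 27. Step 2 — v_3(27) = 3 (factor: 27 = (3^3 · 1); the sign does not affect v_p). Step 3 — |x − y|_3 = 3^{-3} = 1/27.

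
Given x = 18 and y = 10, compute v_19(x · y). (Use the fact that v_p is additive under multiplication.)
v_19(180) = 0

v_p(x) = 0 (factor: 18 = 19^0 · 18); v_p(y) = 0 (factor: 10 = 19^0 · 10). Additivity: v_p(xy) = v_p(x) + v_p(y) = 0 + 0 = 0. (Direct check: xy = 180 = 19^0 · (180).)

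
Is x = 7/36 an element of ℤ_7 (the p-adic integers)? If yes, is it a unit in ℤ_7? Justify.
x ∈ ℤ_7 but not a unit; v_7(x) = 1 > 0

ℤ_7 = {x ∈ ℚ_7 : v_7(x) ≥ 0} and ℤ_7^× = {x ∈ ℤ_7 : v_7(x) = 0}. Here v_7(7/36) = v_7(num) − v_7(den) = 1; compare against these criteria.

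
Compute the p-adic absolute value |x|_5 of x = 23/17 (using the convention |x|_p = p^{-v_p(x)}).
|23/17|_5 = 1

Step 1 — compute v_5(x) by factoring powers of 5 out of the numerator and denominator: v_5(23/17) = 0. Step 2 — apply |x|_p = p^{-v_p(x)} = 5^{0} = 1.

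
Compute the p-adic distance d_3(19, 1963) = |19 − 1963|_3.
d_3(19, 1963) = 1/243

Step 1 — x − y = 19 − 1963 = -1944. Step 2 — v_3(-1944) = 5 (factor: -1944 = −(3^5 · 8); the sign does not affect v_p). Step 3 — |x − y|_3 = 3^{-5} = 1/243.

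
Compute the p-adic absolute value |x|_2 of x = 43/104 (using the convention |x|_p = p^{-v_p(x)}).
|43/104|_2 = 8

Step 1 — compute v_2(x) by factoring powers of 2 out of the numerator and denominator: v_2(43/104) = -3. Step 2 — apply |x|_p = p^{-v_p(x)} = 2^{3} = 8.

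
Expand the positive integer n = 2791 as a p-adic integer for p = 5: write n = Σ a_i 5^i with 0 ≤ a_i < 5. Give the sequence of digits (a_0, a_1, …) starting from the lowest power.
(a_0, a_1, …) = (1, 3, 1, 2, 4)

Repeated division by 5 gives the digits low-to-high: 2791 = 1 + 3·5^1 + 1·5^2 + 2·5^3 + 4·5^4. Digit sequence: (1, 3, 1, 2, 4).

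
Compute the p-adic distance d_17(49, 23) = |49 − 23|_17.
d_17(49, 23) = 1

Step 1 — x − y = 49 − 23 = 26. Step 2 — v_17(26) = 0 (factor: 26 = (17^0 · 26); the sign does not affect v_p). Step 3 — |x − y|_17 = 17^{0} = 1.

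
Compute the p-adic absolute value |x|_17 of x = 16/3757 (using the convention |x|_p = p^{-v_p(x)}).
|16/3757|_17 = 289

Step 1 — compute v_17(x) by factoring powers of 17 out of the numerator and denominator: v_17(16/3757) = -2. Step 2 — apply |x|_p = p^{-v_p(x)} = 17^{2} = 289.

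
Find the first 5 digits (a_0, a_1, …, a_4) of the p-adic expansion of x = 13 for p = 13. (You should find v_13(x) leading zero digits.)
(a_0, …, a_4) = (0, 1, 0, 0, 0)

v_13(13) = 1, so a_0 = ... = a_0 = 0. Factor out: x = 13^1 · u with u = 1 a unit in ℤ_13. Expand u iteratively via a_{v+i} = u_i mod 13, u_{i+1} = (u_i − a_{v+i})/13:
  u_0 = 1;  a_1 = 1;  u_1 = (u_0 − 1)/13 = 0
  u_1 = 0;  a_2 = 0;  u_2 = (u_1 − 0)/13 = 0
  u_2 = 0;  a_3 = 0;  u_3 = (u_2 − 0)/13 = 0
  u_3 = 0;  a_4 = 0;  u_4 = (u_3 − 0)/13 = 0
Digits: (0, 1, 0, 0, 0).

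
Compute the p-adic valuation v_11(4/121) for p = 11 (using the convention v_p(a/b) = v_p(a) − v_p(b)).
v_11(4/121) = -2

Factor powers of 11 from the numerator and denominator of the reduced fraction: 4 = 11^0 · 4 and 121 = 11^2 · 1. Apply v_p(a/b) = v_p(a) − v_p(b): v_11(4/121) = 0 − 2 = -2.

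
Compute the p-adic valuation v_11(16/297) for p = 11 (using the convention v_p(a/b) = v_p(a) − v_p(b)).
v_11(16/297) = -1

Factor powers of 11 from the numerator and denominator of the reduced fraction: 16 = 11^0 · 16 and 297 = 11^1 · 27. Apply v_p(a/b) = v_p(a) − v_p(b): v_11(16/297) = 0 − 1 = -1.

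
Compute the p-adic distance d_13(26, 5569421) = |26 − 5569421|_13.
d_13(26, 5569421) = 1/371293

Step 1 — x − y = 26 − 5569421 = -5569395. Step 2 — v_13(-5569395) = 5 (factor: -5569395 = −(13^5 · 15); the sign does not affect v_p). Step 3 — |x − y|_13 = 13^{-5} = 1/371293.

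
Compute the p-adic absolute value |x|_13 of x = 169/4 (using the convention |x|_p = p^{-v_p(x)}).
|169/4|_13 = 1/169

Step 1 — compute v_13(x) by factoring powers of 13 out of the numerator and denominator: v_13(169/4) = 2. Step 2 — apply |x|_p = p^{-v_p(x)} = 13^{-2} = 1/169.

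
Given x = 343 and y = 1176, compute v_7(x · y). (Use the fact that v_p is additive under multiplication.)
v_7(403368) = 5

v_p(x) = 3 (factor: 343 = 7^3 · 1); v_p(y) = 2 (factor: 1176 = 7^2 · 24). Additivity: v_p(xy) = v_p(x) + v_p(y) = 3 + 2 = 5. (Direct check: xy = 403368 = 7^5 · (24).)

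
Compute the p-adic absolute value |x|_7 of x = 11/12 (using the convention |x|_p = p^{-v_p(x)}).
|11/12|_7 = 1

Step 1 — compute v_7(x) by factoring powers of 7 out of the numerator and denominator: v_7(11/12) = 0. Step 2 — apply |x|_p = p^{-v_p(x)} = 7^{0} = 1.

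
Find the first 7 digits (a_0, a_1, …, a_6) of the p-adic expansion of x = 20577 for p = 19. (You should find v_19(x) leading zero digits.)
(a_0, …, a_6) = (0, 0, 0, 3, 0, 0, 0)

v_19(20577) = 3, so a_0 = ... = a_2 = 0. Factor out: x = 19^3 · u with u = 3 a unit in ℤ_19. Expand u iteratively via a_{v+i} = u_i mod 19, u_{i+1} = (u_i − a_{v+i})/19:
  u_0 = 3;  a_3 = 3;  u_1 = (u_0 − 3)/19 = 0
  u_1 = 0;  a_4 = 0;  u_2 = (u_1 − 0)/19 = 0
  u_2 = 0;  a_5 = 0;  u_3 = (u_2 − 0)/19 = 0
  u_3 = 0;  a_6 = 0;  u_4 = (u_3 − 0)/19 = 0
Digits: (0, 0, 0, 3, 0, 0, 0).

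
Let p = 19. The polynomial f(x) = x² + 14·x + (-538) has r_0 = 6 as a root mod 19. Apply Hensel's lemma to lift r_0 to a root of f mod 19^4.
r_3 = 62725 (mod 130321)

Hensel: r_{i+1} = r_i − f(r_i)·(f′(r_i))^{-1} mod 19^{i+2}, f′(x) = 2x + 14. Iterate:
  r_0 = 6 (mod 19)
  r_1 = 272 (mod 361)
  r_2 = 994 (mod 6859)
  r_3 = 62725 (mod 130321)
Final: r = 62725 satisfies f(r) ≡ 0 mod 19^4.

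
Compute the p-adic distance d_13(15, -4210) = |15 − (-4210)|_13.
d_13(15, -4210) = 1/169

Step 1 — x − y = 15 − (-4210) = 4225. Step 2 — v_13(4225) = 2 (factor: 4225 = (13^2 · 25); the sign does not affect v_p). Step 3 — |x − y|_13 = 13^{-2} = 1/169.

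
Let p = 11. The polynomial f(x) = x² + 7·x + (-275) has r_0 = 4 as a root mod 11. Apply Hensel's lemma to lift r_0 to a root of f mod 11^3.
r_2 = 213 (mod 1331)

Hensel: r_{i+1} = r_i − f(r_i)·(f′(r_i))^{-1} mod 11^{i+2}, f′(x) = 2x + 7. Iterate:
  r_0 = 4 (mod 11)
  r_1 = 92 (mod 121)
  r_2 = 213 (mod 1331)
Final: r = 213 satisfies f(r) ≡ 0 mod 11^3.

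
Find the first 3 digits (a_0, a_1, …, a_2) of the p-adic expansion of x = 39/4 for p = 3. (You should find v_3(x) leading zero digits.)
(a_0, …, a_2) = (0, 1, 0)

v_3(39/4) = 1, so a_0 = ... = a_0 = 0. Factor out: x = 3^1 · u with u = 13/4 a unit in ℤ_3. Expand u iteratively via a_{v+i} = u_i mod 3, u_{i+1} = (u_i − a_{v+i})/3:
  u_0 = 13/4;  a_1 = 1;  u_1 = (u_0 − 1)/3 = 3/4
  u_1 = 3/4;  a_2 = 0;  u_2 = (u_1 − 0)/3 = 1/4
Digits: (0, 1, 0).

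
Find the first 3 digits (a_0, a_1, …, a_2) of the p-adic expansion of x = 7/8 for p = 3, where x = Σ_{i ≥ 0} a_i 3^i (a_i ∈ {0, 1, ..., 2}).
(a_0, …, a_2) = (2, 0, 1)

v_3(7/8) = 0 (numerator and denominator both coprime to 3), so x ∈ ℤ_3^×. Compute digits iteratively via a_i = x_i mod 3, x_{i+1} = (x_i − a_i)/3, with x_0 = x:
  x_0 = 7/8;  a_0 = 2;  x_1 = (x_0 − 2)/3 = -3/8
  x_1 = -3/8;  a_1 = 0;  x_2 = (x_1 − 0)/3 = -1/8
  x_2 = -1/8;  a_2 = 1;  x_3 = (x_2 − 1)/3 = -3/8
Digits: (2, 0, 1).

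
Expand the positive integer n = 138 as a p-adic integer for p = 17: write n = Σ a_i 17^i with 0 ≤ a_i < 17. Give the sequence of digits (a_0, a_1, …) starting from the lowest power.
(a_0, a_1, …) = (2, 8)

Repeated division by 17 gives the digits low-to-high: 138 = 2 + 8·17^1. Digit sequence: (2, 8).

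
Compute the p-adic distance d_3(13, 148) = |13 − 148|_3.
d_3(13, 148) = 1/27

Step 1 — x − y = 13 − 148 = -135. Step 2 — v_3(-135) = 3 (factor: -135 = −(3^3 · 5); the sign does not affect v_p). Step 3 — |x − y|_3 = 3^{-3} = 1/27.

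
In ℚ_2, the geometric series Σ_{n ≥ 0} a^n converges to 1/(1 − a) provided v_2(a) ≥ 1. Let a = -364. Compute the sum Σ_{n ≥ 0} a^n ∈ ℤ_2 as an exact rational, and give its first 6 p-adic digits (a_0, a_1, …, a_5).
Σ a^n = 1/(1 − a) = 1/365;  first 6 digits = (1, 0, 1, 0, 0, 1)

v_2(a) = 2 ≥ 1, so the series converges in ℤ_2 to 1/(1 − a) = 1/(1 − (-364)) = 1/365. Expand this rational in ℤ_2: compute digits iteratively via d_i = x_i mod 2, x_{i+1} = (x_i − d_i)/2. The first 6 digits are (1, 0, 1, 0, 0, 1).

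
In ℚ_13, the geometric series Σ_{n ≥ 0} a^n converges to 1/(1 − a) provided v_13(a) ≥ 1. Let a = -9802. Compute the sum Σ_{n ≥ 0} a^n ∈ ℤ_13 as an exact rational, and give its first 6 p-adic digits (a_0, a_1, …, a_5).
Σ a^n = 1/(1 − a) = 1/9803;  first 6 digits = (1, 0, 7, 8, 9, 11)

v_13(a) = 2 ≥ 1, so the series converges in ℤ_13 to 1/(1 − a) = 1/(1 − (-9802)) = 1/9803. Expand this rational in ℤ_13: compute digits iteratively via d_i = x_i mod 13, x_{i+1} = (x_i − d_i)/13. The first 6 digits are (1, 0, 7, 8, 9, 11).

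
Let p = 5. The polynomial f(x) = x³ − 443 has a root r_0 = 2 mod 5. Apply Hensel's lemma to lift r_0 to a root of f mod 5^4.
r_3 = 182 (mod 625)

Hensel: r_{i+1} = r_i − f(r_i)/f′(r_i) mod 5^{i+2}, where f′(x) = 3x². Iterate:
  r_0 = 2 (mod 5)
  r_1 = 7 (mod 25)
  r_2 = 57 (mod 125)
  r_3 = 182 (mod 625)
Final: r = 182 with f(r) ≡ 0 mod 5^4.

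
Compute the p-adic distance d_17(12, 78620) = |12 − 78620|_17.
d_17(12, 78620) = 1/4913

Step 1 — x − y = 12 − 78620 = -78608. Step 2 — v_17(-78608) = 3 (factor: -78608 = −(17^3 · 16); the sign does not affect v_p). Step 3 — |x − y|_17 = 17^{-3} = 1/4913.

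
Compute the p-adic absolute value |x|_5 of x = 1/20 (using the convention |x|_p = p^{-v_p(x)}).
|1/20|_5 = 5

Step 1 — compute v_5(x) by factoring powers of 5 out of the numerator and denominator: v_5(1/20) = -1. Step 2 — apply |x|_p = p^{-v_p(x)} = 5^{1} = 5.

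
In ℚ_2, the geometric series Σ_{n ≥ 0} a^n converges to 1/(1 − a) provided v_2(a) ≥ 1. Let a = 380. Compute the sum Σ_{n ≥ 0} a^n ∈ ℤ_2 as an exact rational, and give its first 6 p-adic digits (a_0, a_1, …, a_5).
Σ a^n = 1/(1 − a) = -1/379;  first 6 digits = (1, 0, 1, 1, 0, 0)

v_2(a) = 2 ≥ 1, so the series converges in ℤ_2 to 1/(1 − a) = 1/(1 − 380) = -1/379. Expand this rational in ℤ_2: compute digits iteratively via d_i = x_i mod 2, x_{i+1} = (x_i − d_i)/2. The first 6 digits are (1, 0, 1, 1, 0, 0).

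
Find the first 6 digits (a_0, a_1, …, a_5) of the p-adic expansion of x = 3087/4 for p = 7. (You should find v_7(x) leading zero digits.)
(a_0, …, a_5) = (0, 0, 0, 4, 5, 1)

v_7(3087/4) = 3, so a_0 = ... = a_2 = 0. Factor out: x = 7^3 · u with u = 9/4 a unit in ℤ_7. Expand u iteratively via a_{v+i} = u_i mod 7, u_{i+1} = (u_i − a_{v+i})/7:
  u_0 = 9/4;  a_3 = 4;  u_1 = (u_0 − 4)/7 = -1/4
  u_1 = -1/4;  a_4 = 5;  u_2 = (u_1 − 5)/7 = -3/4
  u_2 = -3/4;  a_5 = 1;  u_3 = (u_2 − 1)/7 = -1/4
Digits: (0, 0, 0, 4, 5, 1).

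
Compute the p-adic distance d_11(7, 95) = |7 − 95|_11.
d_11(7, 95) = 1/11

Step 1 — x − y = 7 − 95 = -88. Step 2 — v_11(-88) = 1 (factor: -88 = −(11^1 · 8); the sign does not affect v_p). Step 3 — |x − y|_11 = 11^{-1} = 1/11.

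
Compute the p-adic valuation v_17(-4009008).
v_17(-4009008) = 4

v_17(n) is the largest exponent k such that 17^k divides n. Factor out: -4009008 = -17^4 · 48. (Sign doesn't affect v_p.) So v_17(-4009008) = 4.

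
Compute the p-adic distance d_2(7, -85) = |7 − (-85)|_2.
d_2(7, -85) = 1/4

Step 1 — x − y = 7 − (-85) = 92. Step 2 — v_2(92) = 2 (factor: 92 = (2^2 · 23); the sign does not affect v_p). Step 3 — |x − y|_2 = 2^{-2} = 1/4.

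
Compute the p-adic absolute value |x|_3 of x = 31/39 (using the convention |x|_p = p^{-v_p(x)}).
|31/39|_3 = 3

Step 1 — compute v_3(x) by factoring powers of 3 out of the numerator and denominator: v_3(31/39) = -1. Step 2 — apply |x|_p = p^{-v_p(x)} = 3^{1} = 3.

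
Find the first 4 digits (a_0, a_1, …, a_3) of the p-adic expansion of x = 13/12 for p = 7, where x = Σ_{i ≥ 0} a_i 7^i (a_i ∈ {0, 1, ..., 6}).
(a_0, …, a_3) = (4, 6, 2, 6)

v_7(13/12) = 0 (numerator and denominator both coprime to 7), so x ∈ ℤ_7^×. Compute digits iteratively via a_i = x_i mod 7, x_{i+1} = (x_i − a_i)/7, with x_0 = x:
  x_0 = 13/12;  a_0 = 4;  x_1 = (x_0 − 4)/7 = -5/12
  x_1 = -5/12;  a_1 = 6;  x_2 = (x_1 − 6)/7 = -11/12
  x_2 = -11/12;  a_2 = 2;  x_3 = (x_2 − 2)/7 = -5/12
  x_3 = -5/12;  a_3 = 6;  x_4 = (x_3 − 6)/7 = -11/12
Digits: (4, 6, 2, 6).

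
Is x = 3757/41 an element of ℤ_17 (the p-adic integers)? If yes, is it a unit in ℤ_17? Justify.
x ∈ ℤ_17 but not a unit; v_17(x) = 2 > 0

ℤ_17 = {x ∈ ℚ_17 : v_17(x) ≥ 0} and ℤ_17^× = {x ∈ ℤ_17 : v_17(x) = 0}. Here v_17(3757/41) = v_17(num) − v_17(den) = 2; compare against these criteria.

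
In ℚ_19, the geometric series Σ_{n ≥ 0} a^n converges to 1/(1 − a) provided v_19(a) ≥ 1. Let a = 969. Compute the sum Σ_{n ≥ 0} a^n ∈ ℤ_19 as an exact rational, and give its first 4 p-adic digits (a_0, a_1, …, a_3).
Σ a^n = 1/(1 − a) = -1/968;  first 4 digits = (1, 13, 0, 16)

v_19(a) = 1 ≥ 1, so the series converges in ℤ_19 to 1/(1 − a) = 1/(1 − 969) = -1/968. Expand this rational in ℤ_19: compute digits iteratively via d_i = x_i mod 19, x_{i+1} = (x_i − d_i)/19. The first 4 digits are (1, 13, 0, 16).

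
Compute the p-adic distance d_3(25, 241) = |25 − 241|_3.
d_3(25, 241) = 1/27

Step 1 — x − y = 25 − 241 = -216. Step 2 — v_3(-216) = 3 (factor: -216 = −(3^3 · 8); the sign does not affect v_p). Step 3 — |x − y|_3 = 3^{-3} = 1/27.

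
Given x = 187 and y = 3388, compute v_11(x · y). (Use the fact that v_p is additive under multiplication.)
v_11(633556) = 3

v_p(x) = 1 (factor: 187 = 11^1 · 17); v_p(y) = 2 (factor: 3388 = 11^2 · 28). Additivity: v_p(xy) = v_p(x) + v_p(y) = 1 + 2 = 3. (Direct check: xy = 633556 = 11^3 · (476).)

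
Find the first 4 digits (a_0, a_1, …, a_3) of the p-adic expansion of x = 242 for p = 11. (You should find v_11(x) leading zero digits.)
(a_0, …, a_3) = (0, 0, 2, 0)

v_11(242) = 2, so a_0 = ... = a_1 = 0. Factor out: x = 11^2 · u with u = 2 a unit in ℤ_11. Expand u iteratively via a_{v+i} = u_i mod 11, u_{i+1} = (u_i − a_{v+i})/11:
  u_0 = 2;  a_2 = 2;  u_1 = (u_0 − 2)/11 = 0
  u_1 = 0;  a_3 = 0;  u_2 = (u_1 − 0)/11 = 0
Digits: (0, 0, 2, 0).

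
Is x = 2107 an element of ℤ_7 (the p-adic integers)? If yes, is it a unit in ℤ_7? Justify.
x ∈ ℤ_7 but not a unit; v_7(x) = 2 > 0

ℤ_7 = {x ∈ ℚ_7 : v_7(x) ≥ 0} and ℤ_7^× = {x ∈ ℤ_7 : v_7(x) = 0}. Here v_7(2107) = v_7(num) − v_7(den) = 2; compare against these criteria.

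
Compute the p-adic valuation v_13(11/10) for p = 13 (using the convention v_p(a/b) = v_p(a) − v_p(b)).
v_13(11/10) = 0

Factor powers of 13 from the numerator and denominator of the reduced fraction: 11 = 13^0 · 11 and 10 = 13^0 · 10. Apply v_p(a/b) = v_p(a) − v_p(b): v_13(11/10) = 0 − 0 = 0.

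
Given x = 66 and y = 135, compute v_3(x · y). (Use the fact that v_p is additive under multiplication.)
v_3(8910) = 4

v_p(x) = 1 (factor: 66 = 3^1 · 22); v_p(y) = 3 (factor: 135 = 3^3 · 5). Additivity: v_p(xy) = v_p(x) + v_p(y) = 1 + 3 = 4. (Direct check: xy = 8910 = 3^4 · (110).)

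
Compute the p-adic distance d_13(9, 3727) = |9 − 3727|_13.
d_13(9, 3727) = 1/169

Step 1 — x − y = 9 − 3727 = -3718. Step 2 — v_13(-3718) = 2 (factor: -3718 = −(13^2 · 22); the sign does not affect v_p). Step 3 — |x − y|_13 = 13^{-2} = 1/169.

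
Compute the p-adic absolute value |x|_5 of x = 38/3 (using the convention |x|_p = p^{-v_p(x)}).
|38/3|_5 = 1

Step 1 — compute v_5(x) by factoring powers of 5 out of the numerator and denominator: v_5(38/3) = 0. Step 2 — apply |x|_p = p^{-v_p(x)} = 5^{0} = 1.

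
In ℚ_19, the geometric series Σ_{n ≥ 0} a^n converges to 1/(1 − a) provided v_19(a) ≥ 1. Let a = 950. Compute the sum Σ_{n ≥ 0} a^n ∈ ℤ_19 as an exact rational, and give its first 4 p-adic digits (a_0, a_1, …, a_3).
Σ a^n = 1/(1 − a) = -1/949;  first 4 digits = (1, 12, 13, 16)

v_19(a) = 1 ≥ 1, so the series converges in ℤ_19 to 1/(1 − a) = 1/(1 − 950) = -1/949. Expand this rational in ℤ_19: compute digits iteratively via d_i = x_i mod 19, x_{i+1} = (x_i − d_i)/19. The first 4 digits are (1, 12, 13, 16).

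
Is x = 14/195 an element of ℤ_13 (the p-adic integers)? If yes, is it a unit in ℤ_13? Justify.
x ∉ ℤ_13 (v_13(x) = -1 < 0)

ℤ_13 = {x ∈ ℚ_13 : v_13(x) ≥ 0} and ℤ_13^× = {x ∈ ℤ_13 : v_13(x) = 0}. Here v_13(14/195) = v_13(num) − v_13(den) = -1; compare against these criteria.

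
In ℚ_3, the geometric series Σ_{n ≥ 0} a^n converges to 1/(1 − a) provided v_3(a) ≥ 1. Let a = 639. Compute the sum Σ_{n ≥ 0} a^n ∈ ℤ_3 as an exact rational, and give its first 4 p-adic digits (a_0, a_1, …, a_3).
Σ a^n = 1/(1 − a) = -1/638;  first 4 digits = (1, 0, 2, 2)

v_3(a) = 2 ≥ 1, so the series converges in ℤ_3 to 1/(1 − a) = 1/(1 − 639) = -1/638. Expand this rational in ℤ_3: compute digits iteratively via d_i = x_i mod 3, x_{i+1} = (x_i − d_i)/3. The first 4 digits are (1, 0, 2, 2).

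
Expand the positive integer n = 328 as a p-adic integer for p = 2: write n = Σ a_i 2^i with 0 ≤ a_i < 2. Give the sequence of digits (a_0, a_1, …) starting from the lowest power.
(a_0, a_1, …) = (0, 0, 0, 1, 0, 0, 1, 0, 1)

Repeated division by 2 gives the digits low-to-high: 328 = 1·2^3 + 1·2^6 + 1·2^8. Digit sequence: (0, 0, 0, 1, 0, 0, 1, 0, 1).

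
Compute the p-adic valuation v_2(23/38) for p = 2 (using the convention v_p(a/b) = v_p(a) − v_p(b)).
v_2(23/38) = -1

Factor powers of 2 from the numerator and denominator of the reduced fraction: 23 = 2^0 · 23 and 38 = 2^1 · 19. Apply v_p(a/b) = v_p(a) − v_p(b): v_2(23/38) = 0 − 1 = -1.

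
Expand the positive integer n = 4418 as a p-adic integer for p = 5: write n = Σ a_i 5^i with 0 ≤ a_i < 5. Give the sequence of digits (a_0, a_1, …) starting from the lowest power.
(a_0, a_1, …) = (3, 3, 1, 0, 2, 1)

Repeated division by 5 gives the digits low-to-high: 4418 = 3 + 3·5^1 + 1·5^2 + 2·5^4 + 1·5^5. Digit sequence: (3, 3, 1, 0, 2, 1).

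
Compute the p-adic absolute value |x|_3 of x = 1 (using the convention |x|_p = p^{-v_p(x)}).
|1|_3 = 1

Step 1 — compute v_3(x) by factoring powers of 3 out of the numerator and denominator: v_3(1) = 0. Step 2 — apply |x|_p = p^{-v_p(x)} = 3^{0} = 1.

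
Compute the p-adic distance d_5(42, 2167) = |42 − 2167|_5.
d_5(42, 2167) = 1/125

Step 1 — x − y = 42 − 2167 = -2125. Step 2 — v_5(-2125) = 3 (factor: -2125 = −(5^3 · 17); the sign does not affect v_p). Step 3 — |x − y|_5 = 5^{-3} = 1/125.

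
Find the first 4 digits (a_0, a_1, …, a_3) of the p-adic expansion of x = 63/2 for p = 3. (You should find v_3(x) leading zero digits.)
(a_0, …, a_3) = (0, 0, 2, 2)

v_3(63/2) = 2, so a_0 = ... = a_1 = 0. Factor out: x = 3^2 · u with u = 7/2 a unit in ℤ_3. Expand u iteratively via a_{v+i} = u_i mod 3, u_{i+1} = (u_i − a_{v+i})/3:
  u_0 = 7/2;  a_2 = 2;  u_1 = (u_0 − 2)/3 = 1/2
  u_1 = 1/2;  a_3 = 2;  u_2 = (u_1 − 2)/3 = -1/2
Digits: (0, 0, 2, 2).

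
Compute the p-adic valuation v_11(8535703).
v_11(8535703) = 5

v_11(n) is the largest exponent k such that 11^k divides n. Factor out: 8535703 = 11^5 · 53. (Sign doesn't affect v_p.) So v_11(8535703) = 5.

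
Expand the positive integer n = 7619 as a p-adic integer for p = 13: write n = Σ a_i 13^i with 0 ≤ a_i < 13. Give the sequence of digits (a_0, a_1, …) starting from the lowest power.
(a_0, a_1, …) = (1, 1, 6, 3)

Repeated division by 13 gives the digits low-to-high: 7619 = 1 + 1·13^1 + 6·13^2 + 3·13^3. Digit sequence: (1, 1, 6, 3).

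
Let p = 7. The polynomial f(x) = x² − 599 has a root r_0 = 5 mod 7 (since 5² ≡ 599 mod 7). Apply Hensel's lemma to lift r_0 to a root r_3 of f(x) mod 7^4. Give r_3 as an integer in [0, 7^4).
r_3 = 1699 (mod 2401)

Hensel's recurrence: r_{i+1} = r_i − f(r_i)·(f′(r_i))^{-1} mod 7^{i+2}, with f′(x) = 2x. Iterate:
  r_0 = 5 (mod 7)
  r_1 = 33 (mod 49)
  r_2 = 327 (mod 343)
  r_3 = 1699 (mod 2401)
Final: r_3 = 1699, and one checks f(r_3) ≡ 0 mod 7^4.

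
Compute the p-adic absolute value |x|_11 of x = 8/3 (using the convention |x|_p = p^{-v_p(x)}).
|8/3|_11 = 1

Step 1 — compute v_11(x) by factoring powers of 11 out of the numerator and denominator: v_11(8/3) = 0. Step 2 — apply |x|_p = p^{-v_p(x)} = 11^{0} = 1.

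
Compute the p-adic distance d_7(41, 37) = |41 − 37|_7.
d_7(41, 37) = 1

Step 1 — x − y = 41 − 37 = 4. Step 2 — v_7(4) = 0 (factor: 4 = (7^0 · 4); the sign does not affect v_p). Step 3 — |x − y|_7 = 7^{0} = 1.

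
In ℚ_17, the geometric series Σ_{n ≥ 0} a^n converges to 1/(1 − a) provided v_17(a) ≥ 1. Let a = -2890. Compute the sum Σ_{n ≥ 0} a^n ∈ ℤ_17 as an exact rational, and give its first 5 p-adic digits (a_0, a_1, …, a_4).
Σ a^n = 1/(1 − a) = 1/2891;  first 5 digits = (1, 0, 7, 16, 14)

v_17(a) = 2 ≥ 1, so the series converges in ℤ_17 to 1/(1 − a) = 1/(1 − (-2890)) = 1/2891. Expand this rational in ℤ_17: compute digits iteratively via d_i = x_i mod 17, x_{i+1} = (x_i − d_i)/17. The first 5 digits are (1, 0, 7, 16, 14).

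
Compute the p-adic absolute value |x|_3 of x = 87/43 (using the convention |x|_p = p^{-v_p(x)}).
|87/43|_3 = 1/3

Step 1 — compute v_3(x) by factoring powers of 3 out of the numerator and denominator: v_3(87/43) = 1. Step 2 — apply |x|_p = p^{-v_p(x)} = 3^{-1} = 1/3.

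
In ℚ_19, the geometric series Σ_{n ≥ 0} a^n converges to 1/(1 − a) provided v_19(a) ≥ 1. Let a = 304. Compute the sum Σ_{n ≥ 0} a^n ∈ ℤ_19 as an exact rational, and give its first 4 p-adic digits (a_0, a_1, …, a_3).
Σ a^n = 1/(1 − a) = -1/303;  first 4 digits = (1, 16, 9, 5)

v_19(a) = 1 ≥ 1, so the series converges in ℤ_19 to 1/(1 − a) = 1/(1 − 304) = -1/303. Expand this rational in ℤ_19: compute digits iteratively via d_i = x_i mod 19, x_{i+1} = (x_i − d_i)/19. The first 4 digits are (1, 16, 9, 5).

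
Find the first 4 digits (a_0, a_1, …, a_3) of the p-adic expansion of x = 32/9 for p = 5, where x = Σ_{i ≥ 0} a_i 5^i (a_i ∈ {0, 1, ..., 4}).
(a_0, …, a_3) = (3, 4, 2, 0)

v_5(32/9) = 0 (numerator and denominator both coprime to 5), so x ∈ ℤ_5^×. Compute digits iteratively via a_i = x_i mod 5, x_{i+1} = (x_i − a_i)/5, with x_0 = x:
  x_0 = 32/9;  a_0 = 3;  x_1 = (x_0 − 3)/5 = 1/9
  x_1 = 1/9;  a_1 = 4;  x_2 = (x_1 − 4)/5 = -7/9
  x_2 = -7/9;  a_2 = 2;  x_3 = (x_2 − 2)/5 = -5/9
  x_3 = -5/9;  a_3 = 0;  x_4 = (x_3 − 0)/5 = -1/9
Digits: (3, 4, 2, 0).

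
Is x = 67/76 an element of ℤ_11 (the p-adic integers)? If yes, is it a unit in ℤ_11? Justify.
x ∈ ℤ_11^× (unit); v_11(x) = 0

ℤ_11 = {x ∈ ℚ_11 : v_11(x) ≥ 0} and ℤ_11^× = {x ∈ ℤ_11 : v_11(x) = 0}. Here v_11(67/76) = v_11(num) − v_11(den) = 0; compare against these criteria.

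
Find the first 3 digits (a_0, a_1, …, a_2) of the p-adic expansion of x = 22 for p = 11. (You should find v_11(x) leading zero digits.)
(a_0, …, a_2) = (0, 2, 0)

v_11(22) = 1, so a_0 = ... = a_0 = 0. Factor out: x = 11^1 · u with u = 2 a unit in ℤ_11. Expand u iteratively via a_{v+i} = u_i mod 11, u_{i+1} = (u_i − a_{v+i})/11:
  u_0 = 2;  a_1 = 2;  u_1 = (u_0 − 2)/11 = 0
  u_1 = 0;  a_2 = 0;  u_2 = (u_1 − 0)/11 = 0
Digits: (0, 2, 0).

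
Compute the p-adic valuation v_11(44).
v_11(44) = 1

v_11(n) is the largest exponent k such that 11^k divides n. Factor out: 44 = 11^1 · 4. (Sign doesn't affect v_p.) So v_11(44) = 1.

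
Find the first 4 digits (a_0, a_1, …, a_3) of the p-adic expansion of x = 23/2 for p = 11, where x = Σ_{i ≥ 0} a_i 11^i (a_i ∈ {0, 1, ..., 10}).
(a_0, …, a_3) = (6, 6, 5, 5)

v_11(23/2) = 0 (numerator and denominator both coprime to 11), so x ∈ ℤ_11^×. Compute digits iteratively via a_i = x_i mod 11, x_{i+1} = (x_i − a_i)/11, with x_0 = x:
  x_0 = 23/2;  a_0 = 6;  x_1 = (x_0 − 6)/11 = 1/2
  x_1 = 1/2;  a_1 = 6;  x_2 = (x_1 − 6)/11 = -1/2
  x_2 = -1/2;  a_2 = 5;  x_3 = (x_2 − 5)/11 = -1/2
  x_3 = -1/2;  a_3 = 5;  x_4 = (x_3 − 5)/11 = -1/2
Digits: (6, 6, 5, 5).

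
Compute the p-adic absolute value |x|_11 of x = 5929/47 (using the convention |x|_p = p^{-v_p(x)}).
|5929/47|_11 = 1/121

Step 1 — compute v_11(x) by factoring powers of 11 out of the numerator and denominator: v_11(5929/47) = 2. Step 2 — apply |x|_p = p^{-v_p(x)} = 11^{-2} = 1/121.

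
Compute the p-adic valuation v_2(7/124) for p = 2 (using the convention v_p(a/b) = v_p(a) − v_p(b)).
v_2(7/124) = -2

Factor powers of 2 from the numerator and denominator of the reduced fraction: 7 = 2^0 · 7 and 124 = 2^2 · 31. Apply v_p(a/b) = v_p(a) − v_p(b): v_2(7/124) = 0 − 2 = -2.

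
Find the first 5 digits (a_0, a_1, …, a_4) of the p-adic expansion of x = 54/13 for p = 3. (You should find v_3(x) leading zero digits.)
(a_0, …, a_4) = (0, 0, 0, 2, 1)

v_3(54/13) = 3, so a_0 = ... = a_2 = 0. Factor out: x = 3^3 · u with u = 2/13 a unit in ℤ_3. Expand u iteratively via a_{v+i} = u_i mod 3, u_{i+1} = (u_i − a_{v+i})/3:
  u_0 = 2/13;  a_3 = 2;  u_1 = (u_0 − 2)/3 = -8/13
  u_1 = -8/13;  a_4 = 1;  u_2 = (u_1 − 1)/3 = -7/13
Digits: (0, 0, 0, 2, 1).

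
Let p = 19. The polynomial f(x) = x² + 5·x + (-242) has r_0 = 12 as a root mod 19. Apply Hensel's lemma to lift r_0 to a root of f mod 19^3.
r_2 = 4781 (mod 6859)

Hensel: r_{i+1} = r_i − f(r_i)·(f′(r_i))^{-1} mod 19^{i+2}, f′(x) = 2x + 5. Iterate:
  r_0 = 12 (mod 19)
  r_1 = 88 (mod 361)
  r_2 = 4781 (mod 6859)
Final: r = 4781 satisfies f(r) ≡ 0 mod 19^3.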